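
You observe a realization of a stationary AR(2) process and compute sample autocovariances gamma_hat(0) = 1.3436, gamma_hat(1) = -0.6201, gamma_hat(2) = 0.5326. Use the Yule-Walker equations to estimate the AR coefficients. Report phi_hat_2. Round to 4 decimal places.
\hat\phi_{2} = 0.2330

The Yule-Walker equations for an AR(p) process read, in matrix form,
  Gamma_p phi = r_p,   with   (Gamma_p)_{ij} = gamma(|i - j|),
                       (r_p)_i = gamma(i),   i,j = 1..p.
Substitute the sample gammas (Toeplitz matrix and right-hand side of size 2):
  Gamma_p = [[1.3436, -0.6201], [-0.6201, 1.3436]]
  r_p     = [-0.6201, 0.5326]
Written out:
  1.3436 phi_1 - 0.6201 phi_2 = -0.6201
  -0.6201 phi_1 + 1.3436 phi_2 = 0.5326
Solve by Cramer's rule:
  det = gamma(0)^2 - gamma(1)^2 = (1.3436)^2 - (-0.6201)^2 = 1.80526096 - 0.38452401 = 1.42073695
  phi_hat_1 = [gamma(1) gamma(0) - gamma(1) gamma(2)] / det = [(-0.6201)(1.3436) - (-0.6201)(0.5326)] / 1.42073695 = -0.5029011 / 1.42073695 = -0.354
  phi_hat_2 = [gamma(0) gamma(2) - gamma(1)^2] / det = [(1.3436)(0.5326) - (-0.6201)^2] / 1.42073695 = 0.33107735 / 1.42073695 = 0.233
So phi_hat = [-0.3540, 0.2330].
Therefore phi_hat_2 = 0.2330.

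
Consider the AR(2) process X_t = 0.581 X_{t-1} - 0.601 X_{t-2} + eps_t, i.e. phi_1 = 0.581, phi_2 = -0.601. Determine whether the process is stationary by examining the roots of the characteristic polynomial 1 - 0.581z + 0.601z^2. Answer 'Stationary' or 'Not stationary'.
\text{Stationary}

The AR(p) characteristic polynomial is P(z) = 1 - 0.581z + 0.601z^2.
Stationarity requires all roots to lie outside the unit circle, i.e. |z| > 1 for every root.
Set 1 + (-0.581) z + (0.601) z^2 = 0, i.e. a z^2 + b z + c = 0 with a = 0.601, b = -0.581, c = 1.
Discriminant D = b^2 - 4ac = (-0.581)^2 - 4*(0.601)*1 = 0.337561 - (2.404) = -2.066439.
D < 0, so the roots are the complex-conjugate pair z = (-b +/- i sqrt(-D)) / (2a) = 0.4834 +/- 1.1959i.
For a conjugate pair |z|^2 = z * conj(z) = (product of roots) = c/a = 1/(0.601) = 1.663894, so |z| = sqrt(1.663894) = 1.2899 for both roots.
Moduli of all roots: 1.2899, 1.2899.
All moduli strictly greater than 1? Yes.
Verdict: Stationary.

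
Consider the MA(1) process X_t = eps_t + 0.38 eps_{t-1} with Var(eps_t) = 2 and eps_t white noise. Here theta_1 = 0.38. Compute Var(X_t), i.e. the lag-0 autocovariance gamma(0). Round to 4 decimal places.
\gamma(0) = 2.2888

For an MA(q) process X_t = eps_t + sum_i theta_i eps_{t-i} with
Var(eps_t) = sigma^2, the variance is
  gamma(0) = sigma^2 * (1 + sum_i theta_i^2).
  sum_i theta_i^2 = (0.38)^2 = 0.1444.
  gamma(0) = 2 * (1 + 0.1444) = 2 * 1.1444 = 2.2888.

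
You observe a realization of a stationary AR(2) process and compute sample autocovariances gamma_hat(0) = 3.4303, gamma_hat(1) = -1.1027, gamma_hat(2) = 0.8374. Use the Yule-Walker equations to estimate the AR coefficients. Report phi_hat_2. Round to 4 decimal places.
\hat\phi_{2} = 0.1570

The Yule-Walker equations for an AR(p) process read, in matrix form,
  Gamma_p phi = r_p,   with   (Gamma_p)_{ij} = gamma(|i - j|),
                       (r_p)_i = gamma(i),   i,j = 1..p.
Substitute the sample gammas (Toeplitz matrix and right-hand side of size 2):
  Gamma_p = [[3.4303, -1.1027], [-1.1027, 3.4303]]
  r_p     = [-1.1027, 0.8374]
Written out:
  3.4303 phi_1 - 1.1027 phi_2 = -1.1027
  -1.1027 phi_1 + 3.4303 phi_2 = 0.8374
Solve by Cramer's rule:
  det = gamma(0)^2 - gamma(1)^2 = (3.4303)^2 - (-1.1027)^2 = 11.76695809 - 1.21594729 = 10.5510108
  phi_hat_1 = [gamma(1) gamma(0) - gamma(1) gamma(2)] / det = [(-1.1027)(3.4303) - (-1.1027)(0.8374)] / 10.5510108 = -2.85919083 / 10.5510108 = -0.271
  phi_hat_2 = [gamma(0) gamma(2) - gamma(1)^2] / det = [(3.4303)(0.8374) - (-1.1027)^2] / 10.5510108 = 1.65658593 / 10.5510108 = 0.157
So phi_hat = [-0.2710, 0.1570].
Therefore phi_hat_2 = 0.1570.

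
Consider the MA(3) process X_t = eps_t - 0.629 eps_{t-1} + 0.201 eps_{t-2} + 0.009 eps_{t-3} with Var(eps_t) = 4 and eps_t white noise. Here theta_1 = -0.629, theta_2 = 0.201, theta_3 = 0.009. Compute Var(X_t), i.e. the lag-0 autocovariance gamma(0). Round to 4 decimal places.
\gamma(0) = 5.7445

For an MA(q) process X_t = eps_t + sum_i theta_i eps_{t-i} with
Var(eps_t) = sigma^2, the variance is
  gamma(0) = sigma^2 * (1 + sum_i theta_i^2).
  sum_i theta_i^2 = (-0.629)^2 + (0.201)^2 + (0.009)^2 = 0.395641 + 0.040401 + 0.000081 = 0.436123.
  gamma(0) = 4 * (1 + 0.436123) = 4 * 1.436123 = 5.744492, which rounds to 5.7445.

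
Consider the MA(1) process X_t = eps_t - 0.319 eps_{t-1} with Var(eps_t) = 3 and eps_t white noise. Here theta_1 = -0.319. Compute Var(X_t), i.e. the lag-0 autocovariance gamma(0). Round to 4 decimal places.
\gamma(0) = 3.3053

For an MA(q) process X_t = eps_t + sum_i theta_i eps_{t-i} with
Var(eps_t) = sigma^2, the variance is
  gamma(0) = sigma^2 * (1 + sum_i theta_i^2).
  sum_i theta_i^2 = (-0.319)^2 = 0.101761.
  gamma(0) = 3 * (1 + 0.101761) = 3 * 1.101761 = 3.305283, which rounds to 3.3053.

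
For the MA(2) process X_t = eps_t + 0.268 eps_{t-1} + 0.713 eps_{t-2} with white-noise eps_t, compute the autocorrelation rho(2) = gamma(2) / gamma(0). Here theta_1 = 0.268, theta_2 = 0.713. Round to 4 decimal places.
\rho(2) = 0.4512

For an MA(q) process with theta_0 = 1, the autocovariance is
  gamma(k) = sigma^2 * sum_{i=0..q-k} theta_i * theta_{i+k},
and rho(k) = gamma(k) / gamma(0). Sigma^2 cancels.
  numerator   = (1)*(0.713) = 0.713.
  denominator = (1)^2 + (0.268)^2 + (0.713)^2 = 1.580193.
  rho(2) = 0.713 / 1.580193 = 0.4512.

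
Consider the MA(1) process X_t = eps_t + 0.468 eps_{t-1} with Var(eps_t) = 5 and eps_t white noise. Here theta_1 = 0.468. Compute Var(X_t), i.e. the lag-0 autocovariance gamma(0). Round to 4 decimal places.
\gamma(0) = 6.0951

For an MA(q) process X_t = eps_t + sum_i theta_i eps_{t-i} with
Var(eps_t) = sigma^2, the variance is
  gamma(0) = sigma^2 * (1 + sum_i theta_i^2).
  sum_i theta_i^2 = (0.468)^2 = 0.219024.
  gamma(0) = 5 * (1 + 0.219024) = 5 * 1.219024 = 6.09512, which rounds to 6.0951.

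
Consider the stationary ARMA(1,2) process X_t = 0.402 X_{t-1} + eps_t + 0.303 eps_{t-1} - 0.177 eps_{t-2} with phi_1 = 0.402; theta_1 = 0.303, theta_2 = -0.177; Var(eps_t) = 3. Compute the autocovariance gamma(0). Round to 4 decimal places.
\gamma(0) = 4.5316

Multiply the model equation by X_{t-k} and take expectations. With theta_0 = psi_0 = 1 and psi_j the MA(infinity) weights, this gives
  gamma(k) - sum_i phi_i gamma(k-i) = c_k,
  c_k = sigma^2 * sum_{j=k..q} theta_j psi_{j-k}   (c_k = 0 for k > q),
using gamma(-m) = gamma(m).
psi-weights needed (psi_j = theta_j + sum_i phi_i psi_{j-i}):
  psi_1 = theta_1 + phi_1 = 0.303 + (0.402) = 0.705
  psi_2 = theta_2 + phi_1 psi_1 = -0.177 + (0.402)(0.705) = 0.10641
Right-hand sides:
  c_0 = sigma^2 (1 + theta_1 psi_1 + theta_2 psi_2) = 3 * (1 + (0.303)(0.705) + (-0.177)(0.10641)) = 3 * 1.19478 = 3.584341
  c_1 = sigma^2 (theta_1 + theta_2 psi_1) = 3 * (0.303 + (-0.177)(0.705)) = 0.534645
  c_2 = sigma^2 theta_2 = 3 * (-0.177) = -0.531
Equations for k = 0 and k = 1 (AR order 1):
  gamma(0) = phi_1 gamma(1) + c_0
  gamma(1) = phi_1 gamma(0) + c_1
Substituting the second into the first: gamma(0) (1 - phi_1^2) = c_0 + phi_1 c_1, so
  gamma(0) = (c_0 + phi_1 c_1) / (1 - phi_1^2) = (3.584341 + (0.402)(0.534645)) / (1 - (0.402)^2) = 3.799269 / 0.838396 = 4.531592.
Therefore gamma(0) = 4.5316 (to 4 decimal places).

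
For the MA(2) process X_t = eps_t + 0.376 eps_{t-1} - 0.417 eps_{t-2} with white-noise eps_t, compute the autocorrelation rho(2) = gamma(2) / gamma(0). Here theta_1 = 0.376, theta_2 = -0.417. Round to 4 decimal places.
\rho(2) = -0.3170

For an MA(q) process with theta_0 = 1, the autocovariance is
  gamma(k) = sigma^2 * sum_{i=0..q-k} theta_i * theta_{i+k},
and rho(k) = gamma(k) / gamma(0). Sigma^2 cancels.
  numerator   = (1)*(-0.417) = -0.417.
  denominator = (1)^2 + (0.376)^2 + (-0.417)^2 = 1.315265.
  rho(2) = -0.417 / 1.315265 = -0.3170.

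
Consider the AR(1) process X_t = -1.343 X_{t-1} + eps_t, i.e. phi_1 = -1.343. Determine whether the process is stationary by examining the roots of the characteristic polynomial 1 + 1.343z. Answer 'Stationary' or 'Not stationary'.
\text{Not stationary}

The AR(p) characteristic polynomial is P(z) = 1 + 1.343z.
Stationarity requires all roots to lie outside the unit circle, i.e. |z| > 1 for every root.
This is linear in z: 1 + (1.343) z = 0  =>  z = -1/(1.343) = -0.744602,  |z| = 0.744602.
Moduli of all roots: 0.7446.
All moduli strictly greater than 1? No.
Verdict: Not stationary.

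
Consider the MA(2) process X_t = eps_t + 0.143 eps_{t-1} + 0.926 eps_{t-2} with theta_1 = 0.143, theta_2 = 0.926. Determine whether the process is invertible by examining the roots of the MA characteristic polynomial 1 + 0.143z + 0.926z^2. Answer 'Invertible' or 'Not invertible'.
\text{Invertible}

The MA(q) characteristic polynomial is P(z) = 1 + 0.143z + 0.926z^2.
Invertibility requires all roots to lie outside the unit circle, i.e. |z| > 1 for every root.
Set 1 + (0.143) z + (0.926) z^2 = 0, i.e. a z^2 + b z + c = 0 with a = 0.926, b = 0.143, c = 1.
Discriminant D = b^2 - 4ac = (0.143)^2 - 4*(0.926)*1 = 0.020449 - (3.704) = -3.683551.
D < 0, so the roots are the complex-conjugate pair z = (-b +/- i sqrt(-D)) / (2a) = -0.0772 +/- 1.0363i.
For a conjugate pair |z|^2 = z * conj(z) = (product of roots) = c/a = 1/(0.926) = 1.079914, so |z| = sqrt(1.079914) = 1.0392 for both roots.
Moduli of all roots: 1.0392, 1.0392.
All moduli strictly greater than 1? Yes.
Verdict: Invertible.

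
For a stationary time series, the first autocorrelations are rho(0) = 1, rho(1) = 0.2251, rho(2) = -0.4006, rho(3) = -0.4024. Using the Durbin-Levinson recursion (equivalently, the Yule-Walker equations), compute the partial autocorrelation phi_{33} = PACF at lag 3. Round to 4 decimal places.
\phi_{33} = -0.2209

The PACF at lag k is phi_{kk}, the last component of the solution
to the Yule-Walker system G_k phi = r_k where
  (G_k)_{ij} = rho(|i - j|), (r_k)_i = rho(i), i,j = 1..k.
Equivalently, Durbin-Levinson gives phi_{kk} iteratively:
  phi_{11} = rho(1)
  phi_{kk} = [rho(k) - sum_{j=1..k-1} phi_{k-1,j} rho(k-j)]
            / [1 - sum_{j=1..k-1} phi_{k-1,j} rho(j)],
  phi_{k,j} = phi_{k-1,j} - phi_{kk} phi_{k-1,k-j},  j = 1..k-1.
Step k = 1:
  phi_11 = rho(1) = 0.2251.
Step k = 2:
  phi_22 = [rho(2) - phi_11 rho(1)] / [1 - phi_11 rho(1)] = [-0.4006 - (0.2251)(0.2251)] / [1 - (0.2251)(0.2251)]
         = -0.45127001 / 0.94932999 = -0.475356.
  Update: phi_21 = phi_11 - phi_22 phi_11 = 0.2251 - (-0.475356)(0.2251) = 0.332103.
Step k = 3:
  phi_33 = [rho(3) - phi_21 rho(2) - phi_22 rho(1)] / [1 - phi_21 rho(1) - phi_22 rho(2)]
    numerator   = -0.4024 - (0.332103)(-0.4006) - (-0.475356)(0.2251) = -0.16235695
    denominator = 1 - (0.332103)(0.2251) - (-0.475356)(-0.4006) = 0.73481594
  phi_33 = -0.16235695 / 0.73481594 = -0.2209.
Therefore phi_{33} = -0.2209.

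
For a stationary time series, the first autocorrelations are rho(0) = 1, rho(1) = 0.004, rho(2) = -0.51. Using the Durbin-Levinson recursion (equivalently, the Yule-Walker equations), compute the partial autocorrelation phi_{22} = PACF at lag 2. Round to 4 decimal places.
\phi_{22} = -0.5100

The PACF at lag k is phi_{kk}, the last component of the solution
to the Yule-Walker system G_k phi = r_k where
  (G_k)_{ij} = rho(|i - j|), (r_k)_i = rho(i), i,j = 1..k.
Equivalently, Durbin-Levinson gives phi_{kk} iteratively:
  phi_{11} = rho(1)
  phi_{kk} = [rho(k) - sum_{j=1..k-1} phi_{k-1,j} rho(k-j)]
            / [1 - sum_{j=1..k-1} phi_{k-1,j} rho(j)],
  phi_{k,j} = phi_{k-1,j} - phi_{kk} phi_{k-1,k-j},  j = 1..k-1.
Step k = 1:
  phi_11 = rho(1) = 0.004.
Step k = 2:
  phi_22 = [rho(2) - phi_11 rho(1)] / [1 - phi_11 rho(1)] = [-0.51 - (0.004)(0.004)] / [1 - (0.004)(0.004)]
         = -0.510016 / 0.999984 = -0.51.
Therefore phi_{22} = -0.5100.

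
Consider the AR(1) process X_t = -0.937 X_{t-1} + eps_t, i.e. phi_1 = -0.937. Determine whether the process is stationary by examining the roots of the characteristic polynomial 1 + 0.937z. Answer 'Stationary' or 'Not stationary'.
\text{Stationary}

The AR(p) characteristic polynomial is P(z) = 1 + 0.937z.
Stationarity requires all roots to lie outside the unit circle, i.e. |z| > 1 for every root.
This is linear in z: 1 + (0.937) z = 0  =>  z = -1/(0.937) = -1.067236,  |z| = 1.067236.
Moduli of all roots: 1.0672.
All moduli strictly greater than 1? Yes.
Verdict: Stationary.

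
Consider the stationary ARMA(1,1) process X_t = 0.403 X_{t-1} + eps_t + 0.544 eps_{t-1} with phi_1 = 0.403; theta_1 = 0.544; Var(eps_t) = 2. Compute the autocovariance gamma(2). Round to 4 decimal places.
\gamma(2) = 1.1111

Multiply the model equation by X_{t-k} and take expectations. With theta_0 = psi_0 = 1 and psi_j the MA(infinity) weights, this gives
  gamma(k) - sum_i phi_i gamma(k-i) = c_k,
  c_k = sigma^2 * sum_{j=k..q} theta_j psi_{j-k}   (c_k = 0 for k > q),
using gamma(-m) = gamma(m).
psi-weights needed (psi_j = theta_j + sum_i phi_i psi_{j-i}):
  psi_1 = theta_1 + phi_1 = 0.544 + (0.403) = 0.947
Right-hand sides:
  c_0 = sigma^2 (1 + theta_1 psi_1) = 2 * (1 + (0.544)(0.947)) = 2 * 1.515168 = 3.030336
  c_1 = sigma^2 theta_1 = 2 * (0.544) = 1.088
  c_2 = 0
Equations for k = 0 and k = 1 (AR order 1):
  gamma(0) = phi_1 gamma(1) + c_0
  gamma(1) = phi_1 gamma(0) + c_1
Substituting the second into the first: gamma(0) (1 - phi_1^2) = c_0 + phi_1 c_1, so
  gamma(0) = (c_0 + phi_1 c_1) / (1 - phi_1^2) = (3.030336 + (0.403)(1.088)) / (1 - (0.403)^2) = 3.4688 / 0.837591 = 4.141401.
  gamma(1) = phi_1 gamma(0) + c_1 = (0.403)(4.141401) + (1.088) = 2.756985.
For k = 2 (> q): gamma(2) = phi_1 gamma(1) = (0.403)(2.756985) = 1.111065.
Therefore gamma(2) = 1.1111 (to 4 decimal places).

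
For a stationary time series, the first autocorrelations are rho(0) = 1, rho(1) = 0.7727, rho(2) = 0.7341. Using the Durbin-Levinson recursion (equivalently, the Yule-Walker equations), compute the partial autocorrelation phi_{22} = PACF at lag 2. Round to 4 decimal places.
\phi_{22} = 0.3401

The PACF at lag k is phi_{kk}, the last component of the solution
to the Yule-Walker system G_k phi = r_k where
  (G_k)_{ij} = rho(|i - j|), (r_k)_i = rho(i), i,j = 1..k.
Equivalently, Durbin-Levinson gives phi_{kk} iteratively:
  phi_{11} = rho(1)
  phi_{kk} = [rho(k) - sum_{j=1..k-1} phi_{k-1,j} rho(k-j)]
            / [1 - sum_{j=1..k-1} phi_{k-1,j} rho(j)],
  phi_{k,j} = phi_{k-1,j} - phi_{kk} phi_{k-1,k-j},  j = 1..k-1.
Step k = 1:
  phi_11 = rho(1) = 0.7727.
Step k = 2:
  phi_22 = [rho(2) - phi_11 rho(1)] / [1 - phi_11 rho(1)] = [0.7341 - (0.7727)(0.7727)] / [1 - (0.7727)(0.7727)]
         = 0.13703471 / 0.40293471 = 0.3401.
Therefore phi_{22} = 0.3401.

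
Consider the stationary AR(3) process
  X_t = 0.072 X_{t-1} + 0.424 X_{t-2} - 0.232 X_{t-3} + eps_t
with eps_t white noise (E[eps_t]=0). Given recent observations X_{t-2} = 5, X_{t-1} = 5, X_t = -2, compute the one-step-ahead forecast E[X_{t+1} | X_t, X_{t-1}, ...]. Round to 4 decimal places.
E[X_{t+1} \mid \mathcal F_t] = 0.8160

For an AR(p) model X_t = c + sum_i phi_i X_{t-i} + eps_t, the
one-step-ahead conditional mean is
  E[X_{t+1} | X_t, ...] = c + sum_i phi_i X_{t+1-i}.
Substitute known values:
  E[X_{t+1} | ...] = (0.072) * (-2) + (0.424) * (5) + (-0.232) * (5)
                   = 0.8160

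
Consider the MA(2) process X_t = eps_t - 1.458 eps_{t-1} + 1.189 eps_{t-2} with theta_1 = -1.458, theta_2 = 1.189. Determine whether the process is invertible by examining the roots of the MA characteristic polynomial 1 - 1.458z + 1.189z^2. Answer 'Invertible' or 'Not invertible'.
\text{Not invertible}

The MA(q) characteristic polynomial is P(z) = 1 - 1.458z + 1.189z^2.
Invertibility requires all roots to lie outside the unit circle, i.e. |z| > 1 for every root.
Set 1 + (-1.458) z + (1.189) z^2 = 0, i.e. a z^2 + b z + c = 0 with a = 1.189, b = -1.458, c = 1.
Discriminant D = b^2 - 4ac = (-1.458)^2 - 4*(1.189)*1 = 2.125764 - (4.756) = -2.630236.
D < 0, so the roots are the complex-conjugate pair z = (-b +/- i sqrt(-D)) / (2a) = 0.6131 +/- 0.682i.
For a conjugate pair |z|^2 = z * conj(z) = (product of roots) = c/a = 1/(1.189) = 0.841043, so |z| = sqrt(0.841043) = 0.9171 for both roots.
Moduli of all roots: 0.9171, 0.9171.
All moduli strictly greater than 1? No.
Verdict: Not invertible.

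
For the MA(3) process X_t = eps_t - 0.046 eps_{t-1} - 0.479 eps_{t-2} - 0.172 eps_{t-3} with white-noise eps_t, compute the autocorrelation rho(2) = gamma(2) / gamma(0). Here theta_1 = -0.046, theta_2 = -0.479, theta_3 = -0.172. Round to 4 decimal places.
\rho(2) = -0.3735

For an MA(q) process with theta_0 = 1, the autocovariance is
  gamma(k) = sigma^2 * sum_{i=0..q-k} theta_i * theta_{i+k},
and rho(k) = gamma(k) / gamma(0). Sigma^2 cancels.
  numerator   = (1)*(-0.479) + (-0.046)*(-0.172) = -0.471088.
  denominator = (1)^2 + (-0.046)^2 + (-0.479)^2 + (-0.172)^2 = 1.261141.
  rho(2) = -0.471088 / 1.261141 = -0.3735.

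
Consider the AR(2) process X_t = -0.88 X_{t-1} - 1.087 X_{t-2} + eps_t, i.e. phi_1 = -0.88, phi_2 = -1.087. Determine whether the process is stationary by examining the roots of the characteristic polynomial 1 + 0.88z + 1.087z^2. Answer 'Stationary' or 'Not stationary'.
\text{Not stationary}

The AR(p) characteristic polynomial is P(z) = 1 + 0.88z + 1.087z^2.
Stationarity requires all roots to lie outside the unit circle, i.e. |z| > 1 for every root.
Set 1 + (0.88) z + (1.087) z^2 = 0, i.e. a z^2 + b z + c = 0 with a = 1.087, b = 0.88, c = 1.
Discriminant D = b^2 - 4ac = (0.88)^2 - 4*(1.087)*1 = 0.7744 - (4.348) = -3.5736.
D < 0, so the roots are the complex-conjugate pair z = (-b +/- i sqrt(-D)) / (2a) = -0.4048 +/- 0.8695i.
For a conjugate pair |z|^2 = z * conj(z) = (product of roots) = c/a = 1/(1.087) = 0.919963, so |z| = sqrt(0.919963) = 0.9591 for both roots.
Moduli of all roots: 0.9591, 0.9591.
All moduli strictly greater than 1? No.
Verdict: Not stationary.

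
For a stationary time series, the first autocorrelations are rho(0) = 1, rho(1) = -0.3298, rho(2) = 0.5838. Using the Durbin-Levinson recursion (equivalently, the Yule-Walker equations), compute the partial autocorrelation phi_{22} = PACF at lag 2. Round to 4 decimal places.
\phi_{22} = 0.5330

The PACF at lag k is phi_{kk}, the last component of the solution
to the Yule-Walker system G_k phi = r_k where
  (G_k)_{ij} = rho(|i - j|), (r_k)_i = rho(i), i,j = 1..k.
Equivalently, Durbin-Levinson gives phi_{kk} iteratively:
  phi_{11} = rho(1)
  phi_{kk} = [rho(k) - sum_{j=1..k-1} phi_{k-1,j} rho(k-j)]
            / [1 - sum_{j=1..k-1} phi_{k-1,j} rho(j)],
  phi_{k,j} = phi_{k-1,j} - phi_{kk} phi_{k-1,k-j},  j = 1..k-1.
Step k = 1:
  phi_11 = rho(1) = -0.3298.
Step k = 2:
  phi_22 = [rho(2) - phi_11 rho(1)] / [1 - phi_11 rho(1)] = [0.5838 - (-0.3298)(-0.3298)] / [1 - (-0.3298)(-0.3298)]
         = 0.47503196 / 0.89123196 = 0.533.
Therefore phi_{22} = 0.5330.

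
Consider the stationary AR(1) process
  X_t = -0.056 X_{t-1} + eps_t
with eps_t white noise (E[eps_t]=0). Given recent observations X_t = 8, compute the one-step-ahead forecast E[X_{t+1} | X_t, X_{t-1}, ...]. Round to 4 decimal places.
E[X_{t+1} \mid \mathcal F_t] = -0.4480

For an AR(p) model X_t = c + sum_i phi_i X_{t-i} + eps_t, the
one-step-ahead conditional mean is
  E[X_{t+1} | X_t, ...] = c + sum_i phi_i X_{t+1-i}.
Substitute known values:
  E[X_{t+1} | ...] = (-0.056) * (8)
                   = -0.4480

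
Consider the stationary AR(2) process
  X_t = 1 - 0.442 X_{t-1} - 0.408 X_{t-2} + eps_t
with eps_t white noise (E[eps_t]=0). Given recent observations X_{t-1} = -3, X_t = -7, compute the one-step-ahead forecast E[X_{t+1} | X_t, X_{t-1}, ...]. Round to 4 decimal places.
E[X_{t+1} \mid \mathcal F_t] = 5.3180

For an AR(p) model X_t = c + sum_i phi_i X_{t-i} + eps_t, the
one-step-ahead conditional mean is
  E[X_{t+1} | X_t, ...] = c + sum_i phi_i X_{t+1-i}.
Substitute known values:
  E[X_{t+1} | ...] = 1 + (-0.442) * (-7) + (-0.408) * (-3)
                   = 5.3180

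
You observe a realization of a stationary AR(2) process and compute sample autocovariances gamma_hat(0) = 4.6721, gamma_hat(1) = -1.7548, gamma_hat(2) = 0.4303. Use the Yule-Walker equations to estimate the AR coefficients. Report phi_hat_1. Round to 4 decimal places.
\hat\phi_{1} = -0.3970

The Yule-Walker equations for an AR(p) process read, in matrix form,
  Gamma_p phi = r_p,   with   (Gamma_p)_{ij} = gamma(|i - j|),
                       (r_p)_i = gamma(i),   i,j = 1..p.
Substitute the sample gammas (Toeplitz matrix and right-hand side of size 2):
  Gamma_p = [[4.6721, -1.7548], [-1.7548, 4.6721]]
  r_p     = [-1.7548, 0.4303]
Written out:
  4.6721 phi_1 - 1.7548 phi_2 = -1.7548
  -1.7548 phi_1 + 4.6721 phi_2 = 0.4303
Solve by Cramer's rule:
  det = gamma(0)^2 - gamma(1)^2 = (4.6721)^2 - (-1.7548)^2 = 21.82851841 - 3.07932304 = 18.74919537
  phi_hat_1 = [gamma(1) gamma(0) - gamma(1) gamma(2)] / det = [(-1.7548)(4.6721) - (-1.7548)(0.4303)] / 18.74919537 = -7.44351064 / 18.74919537 = -0.397
  phi_hat_2 = [gamma(0) gamma(2) - gamma(1)^2] / det = [(4.6721)(0.4303) - (-1.7548)^2] / 18.74919537 = -1.06891841 / 18.74919537 = -0.057
So phi_hat = [-0.3970, -0.0570].
Therefore phi_hat_1 = -0.3970.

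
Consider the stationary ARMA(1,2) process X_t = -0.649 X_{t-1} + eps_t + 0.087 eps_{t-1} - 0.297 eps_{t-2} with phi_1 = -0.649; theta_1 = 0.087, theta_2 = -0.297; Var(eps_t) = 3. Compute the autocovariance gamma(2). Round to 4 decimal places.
\gamma(2) = 0.2874

Multiply the model equation by X_{t-k} and take expectations. With theta_0 = psi_0 = 1 and psi_j the MA(infinity) weights, this gives
  gamma(k) - sum_i phi_i gamma(k-i) = c_k,
  c_k = sigma^2 * sum_{j=k..q} theta_j psi_{j-k}   (c_k = 0 for k > q),
using gamma(-m) = gamma(m).
psi-weights needed (psi_j = theta_j + sum_i phi_i psi_{j-i}):
  psi_1 = theta_1 + phi_1 = 0.087 + (-0.649) = -0.562
  psi_2 = theta_2 + phi_1 psi_1 = -0.297 + (-0.649)(-0.562) = 0.067738
Right-hand sides:
  c_0 = sigma^2 (1 + theta_1 psi_1 + theta_2 psi_2) = 3 * (1 + (0.087)(-0.562) + (-0.297)(0.067738)) = 3 * 0.930988 = 2.792963
  c_1 = sigma^2 (theta_1 + theta_2 psi_1) = 3 * (0.087 + (-0.297)(-0.562)) = 0.761742
  c_2 = sigma^2 theta_2 = 3 * (-0.297) = -0.891
Equations for k = 0 and k = 1 (AR order 1):
  gamma(0) = phi_1 gamma(1) + c_0
  gamma(1) = phi_1 gamma(0) + c_1
Substituting the second into the first: gamma(0) (1 - phi_1^2) = c_0 + phi_1 c_1, so
  gamma(0) = (c_0 + phi_1 c_1) / (1 - phi_1^2) = (2.792963 + (-0.649)(0.761742)) / (1 - (-0.649)^2) = 2.298593 / 0.578799 = 3.971315.
  gamma(1) = phi_1 gamma(0) + c_1 = (-0.649)(3.971315) + (0.761742) = -1.815641.
For k = 2: gamma(2) = phi_1 gamma(1) + c_2
  = (-0.649)(-1.815641) + (-0.891) = 0.287351.
Therefore gamma(2) = 0.2874 (to 4 decimal places).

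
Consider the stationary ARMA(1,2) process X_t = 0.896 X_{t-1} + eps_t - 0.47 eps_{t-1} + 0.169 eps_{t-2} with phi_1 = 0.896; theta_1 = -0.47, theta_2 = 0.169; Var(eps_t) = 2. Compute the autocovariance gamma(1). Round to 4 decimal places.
\gamma(1) = 4.0773

Multiply the model equation by X_{t-k} and take expectations. With theta_0 = psi_0 = 1 and psi_j the MA(infinity) weights, this gives
  gamma(k) - sum_i phi_i gamma(k-i) = c_k,
  c_k = sigma^2 * sum_{j=k..q} theta_j psi_{j-k}   (c_k = 0 for k > q),
using gamma(-m) = gamma(m).
psi-weights needed (psi_j = theta_j + sum_i phi_i psi_{j-i}):
  psi_1 = theta_1 + phi_1 = -0.47 + (0.896) = 0.426
  psi_2 = theta_2 + phi_1 psi_1 = 0.169 + (0.896)(0.426) = 0.550696
Right-hand sides:
  c_0 = sigma^2 (1 + theta_1 psi_1 + theta_2 psi_2) = 2 * (1 + (-0.47)(0.426) + (0.169)(0.550696)) = 2 * 0.892848 = 1.785695
  c_1 = sigma^2 (theta_1 + theta_2 psi_1) = 2 * (-0.47 + (0.169)(0.426)) = -0.796012
  c_2 = sigma^2 theta_2 = 2 * (0.169) = 0.338
Equations for k = 0 and k = 1 (AR order 1):
  gamma(0) = phi_1 gamma(1) + c_0
  gamma(1) = phi_1 gamma(0) + c_1
Substituting the second into the first: gamma(0) (1 - phi_1^2) = c_0 + phi_1 c_1, so
  gamma(0) = (c_0 + phi_1 c_1) / (1 - phi_1^2) = (1.785695 + (0.896)(-0.796012)) / (1 - (0.896)^2) = 1.072468 / 0.197184 = 5.438923.
  gamma(1) = phi_1 gamma(0) + c_1 = (0.896)(5.438923) + (-0.796012) = 4.077263.
Therefore gamma(1) = 4.0773 (to 4 decimal places).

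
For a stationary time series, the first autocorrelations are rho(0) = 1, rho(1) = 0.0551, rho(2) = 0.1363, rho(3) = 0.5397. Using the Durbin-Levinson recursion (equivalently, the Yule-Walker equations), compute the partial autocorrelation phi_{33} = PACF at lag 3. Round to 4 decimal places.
\phi_{33} = 0.5370

The PACF at lag k is phi_{kk}, the last component of the solution
to the Yule-Walker system G_k phi = r_k where
  (G_k)_{ij} = rho(|i - j|), (r_k)_i = rho(i), i,j = 1..k.
Equivalently, Durbin-Levinson gives phi_{kk} iteratively:
  phi_{11} = rho(1)
  phi_{kk} = [rho(k) - sum_{j=1..k-1} phi_{k-1,j} rho(k-j)]
            / [1 - sum_{j=1..k-1} phi_{k-1,j} rho(j)],
  phi_{k,j} = phi_{k-1,j} - phi_{kk} phi_{k-1,k-j},  j = 1..k-1.
Step k = 1:
  phi_11 = rho(1) = 0.0551.
Step k = 2:
  phi_22 = [rho(2) - phi_11 rho(1)] / [1 - phi_11 rho(1)] = [0.1363 - (0.0551)(0.0551)] / [1 - (0.0551)(0.0551)]
         = 0.13326399 / 0.99696399 = 0.13367.
  Update: phi_21 = phi_11 - phi_22 phi_11 = 0.0551 - (0.13367)(0.0551) = 0.047735.
Step k = 3:
  phi_33 = [rho(3) - phi_21 rho(2) - phi_22 rho(1)] / [1 - phi_21 rho(1) - phi_22 rho(2)]
    numerator   = 0.5397 - (0.047735)(0.1363) - (0.13367)(0.0551) = 0.52582854
    denominator = 1 - (0.047735)(0.0551) - (0.13367)(0.1363) = 0.97915062
  phi_33 = 0.52582854 / 0.97915062 = 0.537.
Therefore phi_{33} = 0.5370.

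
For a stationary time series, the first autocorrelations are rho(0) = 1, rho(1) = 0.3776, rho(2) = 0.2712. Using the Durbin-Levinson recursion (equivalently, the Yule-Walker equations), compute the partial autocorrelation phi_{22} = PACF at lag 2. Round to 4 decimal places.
\phi_{22} = 0.1500

The PACF at lag k is phi_{kk}, the last component of the solution
to the Yule-Walker system G_k phi = r_k where
  (G_k)_{ij} = rho(|i - j|), (r_k)_i = rho(i), i,j = 1..k.
Equivalently, Durbin-Levinson gives phi_{kk} iteratively:
  phi_{11} = rho(1)
  phi_{kk} = [rho(k) - sum_{j=1..k-1} phi_{k-1,j} rho(k-j)]
            / [1 - sum_{j=1..k-1} phi_{k-1,j} rho(j)],
  phi_{k,j} = phi_{k-1,j} - phi_{kk} phi_{k-1,k-j},  j = 1..k-1.
Step k = 1:
  phi_11 = rho(1) = 0.3776.
Step k = 2:
  phi_22 = [rho(2) - phi_11 rho(1)] / [1 - phi_11 rho(1)] = [0.2712 - (0.3776)(0.3776)] / [1 - (0.3776)(0.3776)]
         = 0.12861824 / 0.85741824 = 0.15.
Therefore phi_{22} = 0.1500.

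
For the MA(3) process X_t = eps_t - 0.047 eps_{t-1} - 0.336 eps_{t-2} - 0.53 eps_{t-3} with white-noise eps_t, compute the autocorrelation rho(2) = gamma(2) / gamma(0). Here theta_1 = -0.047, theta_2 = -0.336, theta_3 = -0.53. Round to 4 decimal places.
\rho(2) = -0.2228

For an MA(q) process with theta_0 = 1, the autocovariance is
  gamma(k) = sigma^2 * sum_{i=0..q-k} theta_i * theta_{i+k},
and rho(k) = gamma(k) / gamma(0). Sigma^2 cancels.
  numerator   = (1)*(-0.336) + (-0.047)*(-0.53) = -0.31109.
  denominator = (1)^2 + (-0.047)^2 + (-0.336)^2 + (-0.53)^2 = 1.396005.
  rho(2) = -0.31109 / 1.396005 = -0.2228.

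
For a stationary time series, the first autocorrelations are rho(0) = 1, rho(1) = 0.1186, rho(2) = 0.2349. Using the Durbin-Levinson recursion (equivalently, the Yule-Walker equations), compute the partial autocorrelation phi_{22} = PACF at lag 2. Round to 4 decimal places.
\phi_{22} = 0.2240

The PACF at lag k is phi_{kk}, the last component of the solution
to the Yule-Walker system G_k phi = r_k where
  (G_k)_{ij} = rho(|i - j|), (r_k)_i = rho(i), i,j = 1..k.
Equivalently, Durbin-Levinson gives phi_{kk} iteratively:
  phi_{11} = rho(1)
  phi_{kk} = [rho(k) - sum_{j=1..k-1} phi_{k-1,j} rho(k-j)]
            / [1 - sum_{j=1..k-1} phi_{k-1,j} rho(j)],
  phi_{k,j} = phi_{k-1,j} - phi_{kk} phi_{k-1,k-j},  j = 1..k-1.
Step k = 1:
  phi_11 = rho(1) = 0.1186.
Step k = 2:
  phi_22 = [rho(2) - phi_11 rho(1)] / [1 - phi_11 rho(1)] = [0.2349 - (0.1186)(0.1186)] / [1 - (0.1186)(0.1186)]
         = 0.22083404 / 0.98593404 = 0.224.
Therefore phi_{22} = 0.2240.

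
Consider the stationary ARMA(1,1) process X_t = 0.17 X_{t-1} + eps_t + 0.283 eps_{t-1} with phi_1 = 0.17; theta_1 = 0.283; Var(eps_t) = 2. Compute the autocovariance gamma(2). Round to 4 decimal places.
\gamma(2) = 0.1662

Multiply the model equation by X_{t-k} and take expectations. With theta_0 = psi_0 = 1 and psi_j the MA(infinity) weights, this gives
  gamma(k) - sum_i phi_i gamma(k-i) = c_k,
  c_k = sigma^2 * sum_{j=k..q} theta_j psi_{j-k}   (c_k = 0 for k > q),
using gamma(-m) = gamma(m).
psi-weights needed (psi_j = theta_j + sum_i phi_i psi_{j-i}):
  psi_1 = theta_1 + phi_1 = 0.283 + (0.17) = 0.453
Right-hand sides:
  c_0 = sigma^2 (1 + theta_1 psi_1) = 2 * (1 + (0.283)(0.453)) = 2 * 1.128199 = 2.256398
  c_1 = sigma^2 theta_1 = 2 * (0.283) = 0.566
  c_2 = 0
Equations for k = 0 and k = 1 (AR order 1):
  gamma(0) = phi_1 gamma(1) + c_0
  gamma(1) = phi_1 gamma(0) + c_1
Substituting the second into the first: gamma(0) (1 - phi_1^2) = c_0 + phi_1 c_1, so
  gamma(0) = (c_0 + phi_1 c_1) / (1 - phi_1^2) = (2.256398 + (0.17)(0.566)) / (1 - (0.17)^2) = 2.352618 / 0.9711 = 2.422632.
  gamma(1) = phi_1 gamma(0) + c_1 = (0.17)(2.422632) + (0.566) = 0.977847.
For k = 2 (> q): gamma(2) = phi_1 gamma(1) = (0.17)(0.977847) = 0.166234.
Therefore gamma(2) = 0.1662 (to 4 decimal places).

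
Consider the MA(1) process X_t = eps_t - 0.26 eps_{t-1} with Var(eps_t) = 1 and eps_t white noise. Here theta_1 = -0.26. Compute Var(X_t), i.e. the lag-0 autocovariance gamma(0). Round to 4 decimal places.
\gamma(0) = 1.0676

For an MA(q) process X_t = eps_t + sum_i theta_i eps_{t-i} with
Var(eps_t) = sigma^2, the variance is
  gamma(0) = sigma^2 * (1 + sum_i theta_i^2).
  sum_i theta_i^2 = (-0.26)^2 = 0.0676.
  gamma(0) = 1 * (1 + 0.0676) = 1 * 1.0676 = 1.0676.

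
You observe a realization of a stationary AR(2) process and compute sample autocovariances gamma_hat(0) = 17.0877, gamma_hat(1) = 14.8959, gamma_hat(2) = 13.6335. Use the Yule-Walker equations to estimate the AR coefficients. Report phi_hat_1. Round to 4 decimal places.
\hat\phi_{1} = 0.7340

The Yule-Walker equations for an AR(p) process read, in matrix form,
  Gamma_p phi = r_p,   with   (Gamma_p)_{ij} = gamma(|i - j|),
                       (r_p)_i = gamma(i),   i,j = 1..p.
Substitute the sample gammas (Toeplitz matrix and right-hand side of size 2):
  Gamma_p = [[17.0877, 14.8959], [14.8959, 17.0877]]
  r_p     = [14.8959, 13.6335]
Written out:
  17.0877 phi_1 + 14.8959 phi_2 = 14.8959
  14.8959 phi_1 + 17.0877 phi_2 = 13.6335
Solve by Cramer's rule:
  det = gamma(0)^2 - gamma(1)^2 = (17.0877)^2 - (14.8959)^2 = 291.98949129 - 221.88783681 = 70.10165448
  phi_hat_1 = [gamma(1) gamma(0) - gamma(1) gamma(2)] / det = [(14.8959)(17.0877) - (14.8959)(13.6335)] / 70.10165448 = 51.45341778 / 70.10165448 = 0.734
  phi_hat_2 = [gamma(0) gamma(2) - gamma(1)^2] / det = [(17.0877)(13.6335) - (14.8959)^2] / 70.10165448 = 11.07732114 / 70.10165448 = 0.158
So phi_hat = [0.7340, 0.1580].
Therefore phi_hat_1 = 0.7340.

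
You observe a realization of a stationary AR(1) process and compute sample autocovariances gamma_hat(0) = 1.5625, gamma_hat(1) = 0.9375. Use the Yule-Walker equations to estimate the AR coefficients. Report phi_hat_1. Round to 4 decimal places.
\hat\phi_{1} = 0.6000

The Yule-Walker equations for an AR(p) process read, in matrix form,
  Gamma_p phi = r_p,   with   (Gamma_p)_{ij} = gamma(|i - j|),
                       (r_p)_i = gamma(i),   i,j = 1..p.
Substitute the sample gammas (Toeplitz matrix and right-hand side of size 1):
  Gamma_p = [[1.5625]]
  r_p     = [0.9375]
With p = 1 this is the single equation gamma(0) phi_1 = gamma(1):
  phi_hat_1 = gamma(1) / gamma(0) = 0.9375 / 1.5625 = 0.6000.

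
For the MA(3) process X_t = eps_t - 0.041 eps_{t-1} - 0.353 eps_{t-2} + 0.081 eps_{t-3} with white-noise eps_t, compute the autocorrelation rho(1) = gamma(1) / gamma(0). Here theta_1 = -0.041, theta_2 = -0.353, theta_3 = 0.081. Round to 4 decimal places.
\rho(1) = -0.0487

For an MA(q) process with theta_0 = 1, the autocovariance is
  gamma(k) = sigma^2 * sum_{i=0..q-k} theta_i * theta_{i+k},
and rho(k) = gamma(k) / gamma(0). Sigma^2 cancels.
  numerator   = (1)*(-0.041) + (-0.041)*(-0.353) + (-0.353)*(0.081) = -0.05512.
  denominator = (1)^2 + (-0.041)^2 + (-0.353)^2 + (0.081)^2 = 1.132851.
  rho(1) = -0.05512 / 1.132851 = -0.0487.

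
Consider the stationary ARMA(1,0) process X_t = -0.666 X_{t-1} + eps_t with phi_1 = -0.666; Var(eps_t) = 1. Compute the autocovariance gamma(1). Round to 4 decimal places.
\gamma(1) = -1.1969

Multiply the model equation by X_{t-k} and take expectations. With theta_0 = psi_0 = 1 and psi_j the MA(infinity) weights, this gives
  gamma(k) - sum_i phi_i gamma(k-i) = c_k,
  c_k = sigma^2 * sum_{j=k..q} theta_j psi_{j-k}   (c_k = 0 for k > q),
using gamma(-m) = gamma(m).
Pure AR (q = 0): c_0 = sigma^2 = 1, c_k = 0 for k >= 1.
Equations for k = 0 and k = 1 (AR order 1):
  gamma(0) = phi_1 gamma(1) + c_0
  gamma(1) = phi_1 gamma(0) + c_1
Substituting the second into the first: gamma(0) (1 - phi_1^2) = c_0 + phi_1 c_1, so
  gamma(0) = c_0 / (1 - phi_1^2) = 1 / (1 - (-0.666)^2) = 1 / 0.556444 = 1.797126.
  gamma(1) = phi_1 gamma(0) = (-0.666)(1.797126) = -1.196886.
Therefore gamma(1) = -1.1969 (to 4 decimal places).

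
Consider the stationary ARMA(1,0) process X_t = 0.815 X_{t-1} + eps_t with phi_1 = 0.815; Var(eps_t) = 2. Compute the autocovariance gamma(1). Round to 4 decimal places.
\gamma(1) = 4.8544

Multiply the model equation by X_{t-k} and take expectations. With theta_0 = psi_0 = 1 and psi_j the MA(infinity) weights, this gives
  gamma(k) - sum_i phi_i gamma(k-i) = c_k,
  c_k = sigma^2 * sum_{j=k..q} theta_j psi_{j-k}   (c_k = 0 for k > q),
using gamma(-m) = gamma(m).
Pure AR (q = 0): c_0 = sigma^2 = 2, c_k = 0 for k >= 1.
Equations for k = 0 and k = 1 (AR order 1):
  gamma(0) = phi_1 gamma(1) + c_0
  gamma(1) = phi_1 gamma(0) + c_1
Substituting the second into the first: gamma(0) (1 - phi_1^2) = c_0 + phi_1 c_1, so
  gamma(0) = c_0 / (1 - phi_1^2) = 2 / (1 - (0.815)^2) = 2 / 0.335775 = 5.95637.
  gamma(1) = phi_1 gamma(0) = (0.815)(5.95637) = 4.854441.
Therefore gamma(1) = 4.8544 (to 4 decimal places).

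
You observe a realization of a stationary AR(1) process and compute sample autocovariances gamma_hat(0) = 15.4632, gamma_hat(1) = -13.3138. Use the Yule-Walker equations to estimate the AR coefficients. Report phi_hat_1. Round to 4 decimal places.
\hat\phi_{1} = -0.8610

The Yule-Walker equations for an AR(p) process read, in matrix form,
  Gamma_p phi = r_p,   with   (Gamma_p)_{ij} = gamma(|i - j|),
                       (r_p)_i = gamma(i),   i,j = 1..p.
Substitute the sample gammas (Toeplitz matrix and right-hand side of size 1):
  Gamma_p = [[15.4632]]
  r_p     = [-13.3138]
With p = 1 this is the single equation gamma(0) phi_1 = gamma(1):
  phi_hat_1 = gamma(1) / gamma(0) = -13.3138 / 15.4632 = -0.8610.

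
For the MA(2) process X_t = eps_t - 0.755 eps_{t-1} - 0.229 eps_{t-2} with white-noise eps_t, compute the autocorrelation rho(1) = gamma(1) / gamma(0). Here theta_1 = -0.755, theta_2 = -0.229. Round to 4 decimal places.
\rho(1) = -0.3588

For an MA(q) process with theta_0 = 1, the autocovariance is
  gamma(k) = sigma^2 * sum_{i=0..q-k} theta_i * theta_{i+k},
and rho(k) = gamma(k) / gamma(0). Sigma^2 cancels.
  numerator   = (1)*(-0.755) + (-0.755)*(-0.229) = -0.582105.
  denominator = (1)^2 + (-0.755)^2 + (-0.229)^2 = 1.622466.
  rho(1) = -0.582105 / 1.622466 = -0.3588.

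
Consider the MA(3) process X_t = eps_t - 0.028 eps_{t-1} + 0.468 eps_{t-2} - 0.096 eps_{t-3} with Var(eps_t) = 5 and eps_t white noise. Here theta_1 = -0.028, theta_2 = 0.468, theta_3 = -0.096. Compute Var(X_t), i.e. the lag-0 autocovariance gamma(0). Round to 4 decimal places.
\gamma(0) = 6.1451

For an MA(q) process X_t = eps_t + sum_i theta_i eps_{t-i} with
Var(eps_t) = sigma^2, the variance is
  gamma(0) = sigma^2 * (1 + sum_i theta_i^2).
  sum_i theta_i^2 = (-0.028)^2 + (0.468)^2 + (-0.096)^2 = 0.000784 + 0.219024 + 0.009216 = 0.229024.
  gamma(0) = 5 * (1 + 0.229024) = 5 * 1.229024 = 6.14512, which rounds to 6.1451.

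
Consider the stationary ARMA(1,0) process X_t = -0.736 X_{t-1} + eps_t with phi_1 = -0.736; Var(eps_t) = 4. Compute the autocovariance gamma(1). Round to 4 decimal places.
\gamma(1) = -6.4237

Multiply the model equation by X_{t-k} and take expectations. With theta_0 = psi_0 = 1 and psi_j the MA(infinity) weights, this gives
  gamma(k) - sum_i phi_i gamma(k-i) = c_k,
  c_k = sigma^2 * sum_{j=k..q} theta_j psi_{j-k}   (c_k = 0 for k > q),
using gamma(-m) = gamma(m).
Pure AR (q = 0): c_0 = sigma^2 = 4, c_k = 0 for k >= 1.
Equations for k = 0 and k = 1 (AR order 1):
  gamma(0) = phi_1 gamma(1) + c_0
  gamma(1) = phi_1 gamma(0) + c_1
Substituting the second into the first: gamma(0) (1 - phi_1^2) = c_0 + phi_1 c_1, so
  gamma(0) = c_0 / (1 - phi_1^2) = 4 / (1 - (-0.736)^2) = 4 / 0.458304 = 8.727831.
  gamma(1) = phi_1 gamma(0) = (-0.736)(8.727831) = -6.423684.
Therefore gamma(1) = -6.4237 (to 4 decimal places).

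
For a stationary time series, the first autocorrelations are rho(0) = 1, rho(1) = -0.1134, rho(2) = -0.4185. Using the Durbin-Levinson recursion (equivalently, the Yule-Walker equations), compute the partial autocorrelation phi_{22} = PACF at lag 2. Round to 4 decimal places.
\phi_{22} = -0.4370

The PACF at lag k is phi_{kk}, the last component of the solution
to the Yule-Walker system G_k phi = r_k where
  (G_k)_{ij} = rho(|i - j|), (r_k)_i = rho(i), i,j = 1..k.
Equivalently, Durbin-Levinson gives phi_{kk} iteratively:
  phi_{11} = rho(1)
  phi_{kk} = [rho(k) - sum_{j=1..k-1} phi_{k-1,j} rho(k-j)]
            / [1 - sum_{j=1..k-1} phi_{k-1,j} rho(j)],
  phi_{k,j} = phi_{k-1,j} - phi_{kk} phi_{k-1,k-j},  j = 1..k-1.
Step k = 1:
  phi_11 = rho(1) = -0.1134.
Step k = 2:
  phi_22 = [rho(2) - phi_11 rho(1)] / [1 - phi_11 rho(1)] = [-0.4185 - (-0.1134)(-0.1134)] / [1 - (-0.1134)(-0.1134)]
         = -0.43135956 / 0.98714044 = -0.437.
Therefore phi_{22} = -0.4370.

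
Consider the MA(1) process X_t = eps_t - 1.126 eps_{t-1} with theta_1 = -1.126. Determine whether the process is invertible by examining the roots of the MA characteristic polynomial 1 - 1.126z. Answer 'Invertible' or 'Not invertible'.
\text{Not invertible}

The MA(q) characteristic polynomial is P(z) = 1 - 1.126z.
Invertibility requires all roots to lie outside the unit circle, i.e. |z| > 1 for every root.
This is linear in z: 1 + (-1.126) z = 0  =>  z = -1/(-1.126) = 0.888099,  |z| = 0.888099.
Moduli of all roots: 0.8881.
All moduli strictly greater than 1? No.
Verdict: Not invertible.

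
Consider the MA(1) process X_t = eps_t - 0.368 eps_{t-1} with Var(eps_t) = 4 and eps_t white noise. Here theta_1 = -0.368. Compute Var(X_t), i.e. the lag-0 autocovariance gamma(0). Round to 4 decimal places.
\gamma(0) = 4.5417

For an MA(q) process X_t = eps_t + sum_i theta_i eps_{t-i} with
Var(eps_t) = sigma^2, the variance is
  gamma(0) = sigma^2 * (1 + sum_i theta_i^2).
  sum_i theta_i^2 = (-0.368)^2 = 0.135424.
  gamma(0) = 4 * (1 + 0.135424) = 4 * 1.135424 = 4.541696, which rounds to 4.5417.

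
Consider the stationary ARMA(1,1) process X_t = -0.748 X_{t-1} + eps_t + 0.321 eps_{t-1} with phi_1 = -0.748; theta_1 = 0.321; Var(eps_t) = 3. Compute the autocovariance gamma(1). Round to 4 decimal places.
\gamma(1) = -2.2098

Multiply the model equation by X_{t-k} and take expectations. With theta_0 = psi_0 = 1 and psi_j the MA(infinity) weights, this gives
  gamma(k) - sum_i phi_i gamma(k-i) = c_k,
  c_k = sigma^2 * sum_{j=k..q} theta_j psi_{j-k}   (c_k = 0 for k > q),
using gamma(-m) = gamma(m).
psi-weights needed (psi_j = theta_j + sum_i phi_i psi_{j-i}):
  psi_1 = theta_1 + phi_1 = 0.321 + (-0.748) = -0.427
Right-hand sides:
  c_0 = sigma^2 (1 + theta_1 psi_1) = 3 * (1 + (0.321)(-0.427)) = 3 * 0.862933 = 2.588799
  c_1 = sigma^2 theta_1 = 3 * (0.321) = 0.963
  c_2 = 0
Equations for k = 0 and k = 1 (AR order 1):
  gamma(0) = phi_1 gamma(1) + c_0
  gamma(1) = phi_1 gamma(0) + c_1
Substituting the second into the first: gamma(0) (1 - phi_1^2) = c_0 + phi_1 c_1, so
  gamma(0) = (c_0 + phi_1 c_1) / (1 - phi_1^2) = (2.588799 + (-0.748)(0.963)) / (1 - (-0.748)^2) = 1.868475 / 0.440496 = 4.241752.
  gamma(1) = phi_1 gamma(0) + c_1 = (-0.748)(4.241752) + (0.963) = -2.209831.
Therefore gamma(1) = -2.2098 (to 4 decimal places).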